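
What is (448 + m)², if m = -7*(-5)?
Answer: 233289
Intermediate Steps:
m = 35
(448 + m)² = (448 + 35)² = 483² = 233289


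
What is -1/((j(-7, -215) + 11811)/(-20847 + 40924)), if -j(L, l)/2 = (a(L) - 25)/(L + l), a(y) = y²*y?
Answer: -2228547/1310653 ≈ -1.7003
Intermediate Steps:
a(y) = y³
j(L, l) = -2*(-25 + L³)/(L + l) (j(L, l) = -2*(L³ - 25)/(L + l) = -2*(-25 + L³)/(L + l))
-1/((j(-7, -215) + 11811)/(-20847 + 40924)) = -1/((2*(25 - 1*(-7)³)/(-7 - 215) + 11811)/(-20847 + 40924)) = -1/((2*(25 - 1*(-343))/(-222) + 11811)/20077) = -1/((2*(-1/222)*(25 + 343) + 11811)*(1/20077)) = -1/((2*(-1/222)*368 + 11811)*(1/20077)) = -1/((-368/111 + 11811)*(1/20077)) = -1/((1310653/111)*(1/20077)) = -1/1310653/2228547 = -1*2228547/1310653 = -2228547/1310653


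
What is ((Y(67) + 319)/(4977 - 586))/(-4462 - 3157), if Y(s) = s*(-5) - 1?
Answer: 17/33455029 ≈ 5.0814e-7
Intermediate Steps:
Y(s) = -1 - 5*s (Y(s) = -5*s - 1 = -1 - 5*s)
((Y(67) + 319)/(4977 - 586))/(-4462 - 3157) = (((-1 - 5*67) + 319)/(4977 - 586))/(-4462 - 3157) = (((-1 - 335) + 319)/4391)/(-7619) = ((-336 + 319)*(1/4391))*(-1/7619) = -17*1/4391*(-1/7619) = -17/4391*(-1/7619) = 17/33455029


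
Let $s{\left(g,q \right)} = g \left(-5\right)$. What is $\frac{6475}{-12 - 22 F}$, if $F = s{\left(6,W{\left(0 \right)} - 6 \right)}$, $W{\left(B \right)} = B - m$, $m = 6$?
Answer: $\frac{6475}{648} \approx 9.9923$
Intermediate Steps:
$W{\left(B \right)} = -6 + B$ ($W{\left(B \right)} = B - 6 = -6 + B$)
$s{\left(g,q \right)} = - 5 g$
$F = -30$ ($F = \left(-5\right) 6 = -30$)
$\frac{6475}{-12 - 22 F} = \frac{6475}{-12 - -660} = \frac{6475}{-12 + 660} = \frac{6475}{648}$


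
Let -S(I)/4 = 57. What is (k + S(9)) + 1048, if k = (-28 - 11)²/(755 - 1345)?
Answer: 482279/590 ≈ 817.42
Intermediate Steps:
S(I) = -228 (S(I) = -4*57 = -228)
k = -1521/590 (k = (-39)²/(-590) = 1521*(-1/590) = -1521/590 ≈ -2.5780)
(k + S(9)) + 1048 = (-1521/590 - 228) + 1048 = -136041/590 + 1048 = 482279/590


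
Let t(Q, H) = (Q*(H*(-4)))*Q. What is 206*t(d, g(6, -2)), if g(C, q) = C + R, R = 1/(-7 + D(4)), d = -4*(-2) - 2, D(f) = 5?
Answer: -163152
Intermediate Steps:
d = 6 (d = 8 - 2 = 6)
R = -1/2 (R = 1/(-7 + 5) = 1/(-2) = -1/2 ≈ -0.50000)
g(C, q) = -1/2 + C (g(C, q) = C - 1/2 = -1/2 + C)
t(Q, H) = -4*H*Q**2 (t(Q, H) = (Q*(-4*H))*Q = (-4*H*Q)*Q = -4*H*Q**2)
206*t(d, g(6, -2)) = 206*(-4*(-1/2 + 6)*6**2) = 206*(-4*11/2*36) = 206*(-792) = -163152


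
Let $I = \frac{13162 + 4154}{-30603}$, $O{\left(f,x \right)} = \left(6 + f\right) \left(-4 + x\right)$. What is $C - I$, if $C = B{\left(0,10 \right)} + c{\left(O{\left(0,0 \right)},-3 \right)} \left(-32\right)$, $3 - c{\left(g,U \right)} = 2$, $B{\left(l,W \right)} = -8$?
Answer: $- \frac{402268}{10201} \approx -39.434$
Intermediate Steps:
$O{\left(f,x \right)} = \left(-4 + x\right) \left(6 + f\right)$
$c{\left(g,U \right)} = 1$ ($c{\left(g,U \right)} = 3 - 2 = 1$)
$C = -40$ ($C = -8 + 1 \left(-32\right) = -8 - 32 = -40$)
$I = - \frac{5772}{10201}$ ($I = 17316 \left(- \frac{1}{30603}\right) = - \frac{5772}{10201} \approx -0.56583$)
$C - I = -40 - - \frac{5772}{10201} = -40 + \frac{5772}{10201} = - \frac{402268}{10201}$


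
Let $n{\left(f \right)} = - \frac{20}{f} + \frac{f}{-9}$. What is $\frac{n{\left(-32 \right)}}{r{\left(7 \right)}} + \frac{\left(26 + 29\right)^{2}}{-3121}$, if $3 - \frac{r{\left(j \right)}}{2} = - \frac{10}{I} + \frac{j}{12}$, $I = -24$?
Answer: $\frac{68221}{898848} \approx 0.075898$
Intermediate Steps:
$r{\left(j \right)} = \frac{31}{6} - \frac{j}{6}$ ($r{\left(j \right)} = 6 - 2 \left(- \frac{10}{-24} + \frac{j}{12}\right) = 6 - 2 \left(\left(-10\right) \left(- \frac{1}{24}\right) + j \frac{1}{12}\right) = 6 - 2 \left(\frac{5}{12} + \frac{j}{12}\right) = 6 - \left(\frac{5}{6} + \frac{j}{6}\right) = \frac{31}{6} - \frac{j}{6}$)
$n{\left(f \right)} = - \frac{20}{f} - \frac{f}{9}$ ($n{\left(f \right)} = - \frac{20}{f} + f \left(- \frac{1}{9}\right) = - \frac{20}{f} - \frac{f}{9}$)
$\frac{n{\left(-32 \right)}}{r{\left(7 \right)}} + \frac{\left(26 + 29\right)^{2}}{-3121} = \frac{- \frac{20}{-32} - - \frac{32}{9}}{\frac{31}{6} - \frac{7}{6}} + \frac{\left(26 + 29\right)^{2}}{-3121} = \frac{\left(-20\right) \left(- \frac{1}{32}\right) + \frac{32}{9}}{\frac{31}{6} - \frac{7}{6}} + 55^{2} \left(- \frac{1}{3121}\right) = \frac{\frac{5}{8} + \frac{32}{9}}{4} + 3025 \left(- \frac{1}{3121}\right) = \frac{301}{72} \cdot \frac{1}{4} - \frac{3025}{3121} = \frac{301}{288} - \frac{3025}{3121} = \frac{68221}{898848}$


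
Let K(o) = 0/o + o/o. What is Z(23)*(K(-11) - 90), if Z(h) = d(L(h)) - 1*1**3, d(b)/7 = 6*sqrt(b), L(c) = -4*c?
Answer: 89 - 7476*I*sqrt(23) ≈ 89.0 - 35854.0*I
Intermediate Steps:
K(o) = 1 (K(o) = 0 + 1 = 1)
d(b) = 42*sqrt(b) (d(b) = 7*(6*sqrt(b)) = 42*sqrt(b))
Z(h) = -1 + 84*sqrt(-h) (Z(h) = 42*sqrt(-4*h) - 1*1**3 = 42*(2*sqrt(-h)) - 1*1 = 84*sqrt(-h) - 1 = -1 + 84*sqrt(-h))
Z(23)*(K(-11) - 90) = (-1 + 84*sqrt(-1*23))*(1 - 90) = (-1 + 84*sqrt(-23))*(-89) = (-1 + 84*(I*sqrt(23)))*(-89) = (-1 + 84*I*sqrt(23))*(-89) = 89 - 7476*I*sqrt(23)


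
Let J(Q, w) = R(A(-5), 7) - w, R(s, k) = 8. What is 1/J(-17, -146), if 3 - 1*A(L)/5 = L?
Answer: 1/154 ≈ 0.0064935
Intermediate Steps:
A(L) = 15 - 5*L
J(Q, w) = 8 - w
1/J(-17, -146) = 1/(8 - 1*(-146)) = 1/(8 + 146) = 1/154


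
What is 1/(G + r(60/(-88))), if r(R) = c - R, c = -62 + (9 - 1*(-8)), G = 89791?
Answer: 22/1974427 ≈ 1.1142e-5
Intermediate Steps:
c = -45 (c = -62 + (9 + 8) = -62 + 17 = -45)
r(R) = -45 - R
1/(G + r(60/(-88))) = 1/(89791 + (-45 - 60/(-88))) = 1/(89791 + (-45 - 60*(-1)/88)) = 1/(89791 + (-45 - 1*(-15/22))) = 1/(89791 + (-45 + 15/22)) = 1/(89791 - 975/22) = 1/(1974427/22) = 22/1974427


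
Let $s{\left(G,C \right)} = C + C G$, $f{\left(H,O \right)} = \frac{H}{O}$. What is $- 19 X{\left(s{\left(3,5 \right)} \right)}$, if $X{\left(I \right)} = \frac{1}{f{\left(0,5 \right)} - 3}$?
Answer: $\frac{19}{3} \approx 6.3333$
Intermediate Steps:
$X{\left(I \right)} = - \frac{1}{3}$ ($X{\left(I \right)} = \frac{1}{\frac{0}{5} - 3} = \frac{1}{0 \cdot \frac{1}{5} - 3} = \frac{1}{0 - 3} = \frac{1}{-3} = - \frac{1}{3}$)
$- 19 X{\left(s{\left(3,5 \right)} \right)} = \left(-19\right) \left(- \frac{1}{3}\right) = \frac{19}{3}$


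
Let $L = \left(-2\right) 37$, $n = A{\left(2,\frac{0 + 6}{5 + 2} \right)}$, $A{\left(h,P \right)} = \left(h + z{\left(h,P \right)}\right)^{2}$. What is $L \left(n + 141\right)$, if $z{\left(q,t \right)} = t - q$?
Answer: $- \frac{513930}{49} \approx -10488.0$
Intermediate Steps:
$A{\left(h,P \right)} = P^{2}$ ($A{\left(h,P \right)} = \left(h + \left(P - h\right)\right)^{2} = P^{2}$)
$n = \frac{36}{49}$ ($n = \left(\frac{0 + 6}{5 + 2}\right)^{2} = \left(\frac{6}{7}\right)^{2} = \frac{36}{49} \approx 0.73469$)
$L = -74$
$L \left(n + 141\right) = - 74 \left(\frac{36}{49} + 141\right) = \left(-74\right) \frac{6945}{49} = - \frac{513930}{49}$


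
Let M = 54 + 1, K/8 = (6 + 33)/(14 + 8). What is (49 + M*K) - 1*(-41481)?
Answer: 42310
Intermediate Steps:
K = 156/11 (K = 8*((6 + 33)/(14 + 8)) = 8*(39/22) = 156/11 ≈ 14.182)
M = 55
(49 + M*K) - 1*(-41481) = (49 + 55*(156/11)) - 1*(-41481) = (49 + 780) + 41481 = 829 + 41481 = 42310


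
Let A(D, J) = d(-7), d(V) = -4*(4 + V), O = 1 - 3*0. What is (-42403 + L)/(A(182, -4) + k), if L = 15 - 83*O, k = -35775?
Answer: 1089/917 ≈ 1.1876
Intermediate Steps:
O = 1 (O = 1 + 0 = 1)
d(V) = -16 - 4*V
L = -68 (L = 15 - 83*1 = 15 - 83 = -68)
A(D, J) = 12 (A(D, J) = -16 - 4*(-7) = -16 + 28 = 12)
(-42403 + L)/(A(182, -4) + k) = (-42403 - 68)/(12 - 35775) = -42471/(-35763) = -42471*(-1/35763) = 1089/917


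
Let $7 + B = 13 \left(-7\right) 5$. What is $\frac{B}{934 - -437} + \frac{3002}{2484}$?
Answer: $\frac{494689}{567594} \approx 0.87155$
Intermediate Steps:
$B = -462$ ($B = -7 + 13 \left(-7\right) 5 = -7 - 455 = -462$)
$\frac{B}{934 - -437} + \frac{3002}{2484} = - \frac{462}{934 - -437} + \frac{3002}{2484} = - \frac{462}{934 + 437} + 3002 \cdot \frac{1}{2484} = - \frac{462}{1371} + \frac{1501}{1242} = \left(-462\right) \frac{1}{1371} + \frac{1501}{1242} = - \frac{154}{457} + \frac{1501}{1242} = \frac{494689}{567594}$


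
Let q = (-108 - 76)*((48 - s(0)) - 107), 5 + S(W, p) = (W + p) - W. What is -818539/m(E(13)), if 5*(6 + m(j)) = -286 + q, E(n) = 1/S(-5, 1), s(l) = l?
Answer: -818539/2108 ≈ -388.30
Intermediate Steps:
S(W, p) = -5 + p (S(W, p) = -5 + ((W + p) - W) = -5 + p)
E(n) = -¼ (E(n) = 1/(-5 + 1) = 1/(-4) = -¼)
q = 10856 (q = (-108 - 76)*((48 - 1*0) - 107) = -184*((48 + 0) - 107) = -184*(48 - 107) = -184*(-59) = 10856)
m(j) = 2108 (m(j) = -6 + (-286 + 10856)/5 = -6 + (⅕)*10570 = -6 + 2114 = 2108)
-818539/m(E(13)) = -818539/2108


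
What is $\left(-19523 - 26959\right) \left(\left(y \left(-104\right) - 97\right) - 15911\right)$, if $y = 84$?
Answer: $1150150608$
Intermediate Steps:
$\left(-19523 - 26959\right) \left(\left(y \left(-104\right) - 97\right) - 15911\right) = \left(-19523 - 26959\right) \left(\left(84 \left(-104\right) - 97\right) - 15911\right) = - 46482 \left(\left(-8736 - 97\right) - 15911\right) = - 46482 \left(-8833 - 15911\right) = \left(-46482\right) \left(-24744\right) = 1150150608$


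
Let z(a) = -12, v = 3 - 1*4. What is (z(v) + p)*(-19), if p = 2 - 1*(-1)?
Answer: 171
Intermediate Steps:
v = -1 (v = 3 - 4 = -1)
p = 3 (p = 2 + 1 = 3)
(z(v) + p)*(-19) = (-12 + 3)*(-19) = -9*(-19) = 171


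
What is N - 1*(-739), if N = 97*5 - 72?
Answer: 1152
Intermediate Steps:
N = 413 (N = 485 - 72 = 413)
N - 1*(-739) = 413 - 1*(-739) = 413 + 739 = 1152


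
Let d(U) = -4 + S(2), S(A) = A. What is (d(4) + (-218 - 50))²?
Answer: 72900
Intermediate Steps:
d(U) = -2 (d(U) = -4 + 2 = -2)
(d(4) + (-218 - 50))² = (-2 + (-218 - 50))² = (-2 - 268)² = (-270)² = 72900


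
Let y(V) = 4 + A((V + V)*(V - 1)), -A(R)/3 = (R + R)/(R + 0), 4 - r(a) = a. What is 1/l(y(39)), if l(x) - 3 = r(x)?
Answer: 1/9 ≈ 0.11111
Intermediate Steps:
r(a) = 4 - a
A(R) = -6 (A(R) = -3*(R + R)/(R + 0) = -3*2*R/R = -3*2 = -6)
y(V) = -2 (y(V) = 4 - 6 = -2)
l(x) = 7 - x (l(x) = 3 + (4 - x) = 7 - x)
1/l(y(39)) = 1/(7 - 1*(-2)) = 1/(7 + 2) = 1/9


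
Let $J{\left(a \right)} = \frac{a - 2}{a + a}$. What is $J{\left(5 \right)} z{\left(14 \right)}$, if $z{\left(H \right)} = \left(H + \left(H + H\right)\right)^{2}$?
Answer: $\frac{2646}{5} \approx 529.2$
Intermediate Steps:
$J{\left(a \right)} = \frac{-2 + a}{2 a}$
$z{\left(H \right)} = 9 H^{2}$ ($z{\left(H \right)} = \left(H + 2 H\right)^{2} = \left(3 H\right)^{2} = 9 H^{2}$)
$J{\left(5 \right)} z{\left(14 \right)} = \frac{-2 + 5}{2 \cdot 5} \cdot 9 \cdot 14^{2} = \frac{1}{2} \cdot \frac{1}{5} \cdot 3 \cdot 9 \cdot 196 = \frac{3}{10} \cdot 1764 = \frac{2646}{5}$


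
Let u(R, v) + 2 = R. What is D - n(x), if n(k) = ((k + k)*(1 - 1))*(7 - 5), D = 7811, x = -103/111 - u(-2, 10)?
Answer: 7811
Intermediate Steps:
u(R, v) = -2 + R
x = 341/111 (x = -103/111 - (-2 - 2) = -103*1/111 - 1*(-4) = -103/111 + 4 = 341/111 ≈ 3.0721)
n(k) = 0 (n(k) = ((2*k)*0)*2 = 0*2 = 0)
D - n(x) = 7811 - 1*0 = 7811 + 0 = 7811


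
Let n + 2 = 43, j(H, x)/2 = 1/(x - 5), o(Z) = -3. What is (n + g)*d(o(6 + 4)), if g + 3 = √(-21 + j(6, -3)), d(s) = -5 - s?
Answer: -76 - I*√85 ≈ -76.0 - 9.2195*I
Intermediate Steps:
j(H, x) = 2/(-5 + x) (j(H, x) = 2/(x - 5) = 2/(-5 + x))
n = 41 (n = -2 + 43 = 41)
g = -3 + I*√85/2 (g = -3 + √(-21 + 2/(-5 - 3)) = -3 + √(-21 + 2/(-8)) = -3 + √(-21 + 2*(-⅛)) = -3 + √(-21 - ¼) = -3 + √(-85/4) = -3 + I*√85/2 ≈ -3.0 + 4.6098*I)
(n + g)*d(o(6 + 4)) = (41 + (-3 + I*√85/2))*(-5 - 1*(-3)) = (38 + I*√85/2)*(-5 + 3) = (38 + I*√85/2)*(-2) = -76 - I*√85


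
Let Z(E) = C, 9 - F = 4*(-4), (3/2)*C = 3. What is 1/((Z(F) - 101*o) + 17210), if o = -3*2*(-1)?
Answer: 1/16606 ≈ 6.0219e-5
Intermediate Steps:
C = 2 (C = (⅔)*3 = 2)
F = 25 (F = 9 - 4*(-4) = 9 - 1*(-16) = 9 + 16 = 25)
Z(E) = 2
o = 6 (o = -6*(-1) = 6)
1/((Z(F) - 101*o) + 17210) = 1/((2 - 101*6) + 17210) = 1/((2 - 606) + 17210) = 1/(-604 + 17210) = 1/16606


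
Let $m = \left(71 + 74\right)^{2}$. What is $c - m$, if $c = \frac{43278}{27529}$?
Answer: $- \frac{578753947}{27529} \approx -21023.0$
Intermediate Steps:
$m = 21025$ ($m = 145^{2} = 21025$)
$c = \frac{43278}{27529}$ ($c = 43278 \cdot \frac{1}{27529} = \frac{43278}{27529} \approx 1.5721$)
$c - m = \frac{43278}{27529} - 21025 = - \frac{578753947}{27529}$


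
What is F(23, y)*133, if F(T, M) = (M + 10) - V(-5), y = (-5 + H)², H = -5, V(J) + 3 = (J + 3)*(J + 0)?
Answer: 13699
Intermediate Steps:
V(J) = -3 + J*(3 + J) (V(J) = -3 + (J + 3)*(J + 0) = -3 + (3 + J)*J = -3 + J*(3 + J))
y = 100 (y = (-5 - 5)² = (-10)² = 100)
F(T, M) = 3 + M (F(T, M) = (M + 10) - (-3 + (-5)² + 3*(-5)) = (10 + M) - (-3 + 25 - 15) = (10 + M) - 1*7 = (10 + M) - 7 = 3 + M)
F(23, y)*133 = (3 + 100)*133 = 103*133 = 13699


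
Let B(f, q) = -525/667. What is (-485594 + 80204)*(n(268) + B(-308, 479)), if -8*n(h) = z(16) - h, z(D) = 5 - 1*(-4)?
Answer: -34164850335/2668 ≈ -1.2805e+7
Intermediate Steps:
z(D) = 9 (z(D) = 5 + 4 = 9)
B(f, q) = -525/667 (B(f, q) = -525*1/667 = -525/667)
n(h) = -9/8 + h/8 (n(h) = -(9 - h)/8 = -9/8 + h/8)
(-485594 + 80204)*(n(268) + B(-308, 479)) = (-485594 + 80204)*((-9/8 + (1/8)*268) - 525/667) = -405390*((-9/8 + 67/2) - 525/667) = -405390*(259/8 - 525/667) = -405390*168553/5336 = -34164850335/2668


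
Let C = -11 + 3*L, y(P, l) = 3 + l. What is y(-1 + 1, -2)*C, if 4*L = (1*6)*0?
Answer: -11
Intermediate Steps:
L = 0 (L = ((1*6)*0)/4 = (6*0)/4 = (1/4)*0 = 0)
C = -11 (C = -11 + 3*0 = -11 + 0 = -11)
y(-1 + 1, -2)*C = (3 - 2)*(-11) = 1*(-11) = -11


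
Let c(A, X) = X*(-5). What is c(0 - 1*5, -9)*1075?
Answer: 48375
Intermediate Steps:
c(A, X) = -5*X
c(0 - 1*5, -9)*1075 = -5*(-9)*1075 = 45*1075 = 48375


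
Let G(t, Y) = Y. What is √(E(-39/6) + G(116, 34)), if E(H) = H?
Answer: √110/2 ≈ 5.2440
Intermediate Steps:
√(E(-39/6) + G(116, 34)) = √(-39/6 + 34) = √((⅙)*(-39) + 34) = √(-13/2 + 34) = √(55/2) = √110/2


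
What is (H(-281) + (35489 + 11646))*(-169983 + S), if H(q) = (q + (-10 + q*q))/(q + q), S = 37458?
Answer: -1750072140000/281 ≈ -6.2280e+9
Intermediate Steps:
H(q) = (-10 + q + q²)/(2*q) (H(q) = (q + (-10 + q²))/((2*q)) = (-10 + q + q²)*(1/(2*q)) = (-10 + q + q²)/(2*q))
(H(-281) + (35489 + 11646))*(-169983 + S) = ((½)*(-10 - 281*(1 - 281))/(-281) + (35489 + 11646))*(-169983 + 37458) = ((½)*(-1/281)*(-10 - 281*(-280)) + 47135)*(-132525) = ((½)*(-1/281)*(-10 + 78680) + 47135)*(-132525) = ((½)*(-1/281)*78670 + 47135)*(-132525) = (-39335/281 + 47135)*(-132525) = (13205600/281)*(-132525) = -1750072140000/281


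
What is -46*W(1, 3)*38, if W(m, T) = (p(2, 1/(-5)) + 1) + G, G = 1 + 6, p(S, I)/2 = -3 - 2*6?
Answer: 38456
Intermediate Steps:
p(S, I) = -30 (p(S, I) = 2*(-3 - 2*6) = 2*(-3 - 12) = 2*(-15) = -30)
G = 7
W(m, T) = -22 (W(m, T) = (-30 + 1) + 7 = -29 + 7 = -22)
-46*W(1, 3)*38 = -46*(-22)*38 = 1012*38 = 38456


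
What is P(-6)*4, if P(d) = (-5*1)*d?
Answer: 120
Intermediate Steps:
P(d) = -5*d
P(-6)*4 = -5*(-6)*4 = 30*4 = 120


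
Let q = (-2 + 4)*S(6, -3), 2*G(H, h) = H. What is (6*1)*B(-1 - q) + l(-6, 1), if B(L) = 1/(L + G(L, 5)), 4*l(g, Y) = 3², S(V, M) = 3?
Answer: 47/28 ≈ 1.6786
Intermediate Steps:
G(H, h) = H/2
l(g, Y) = 9/4 (l(g, Y) = (¼)*3² = (¼)*9 = 9/4)
q = 6 (q = (-2 + 4)*3 = 2*3 = 6)
B(L) = 2/(3*L) (B(L) = 1/(L + L/2) = 1/(3*L/2) = 2/(3*L))
(6*1)*B(-1 - q) + l(-6, 1) = (6*1)*(2/(3*(-1 - 1*6))) + 9/4 = 6*(2/(3*(-1 - 6))) + 9/4 = 6*((⅔)/(-7)) + 9/4 = 6*((⅔)*(-⅐)) + 9/4 = 6*(-2/21) + 9/4 = -4/7 + 9/4 = 47/28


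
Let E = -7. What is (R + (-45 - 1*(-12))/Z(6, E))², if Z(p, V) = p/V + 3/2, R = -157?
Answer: 390625/9 ≈ 43403.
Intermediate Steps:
Z(p, V) = 3/2 + p/V (Z(p, V) = p/V + 3*(½) = p/V + 3/2 = 3/2 + p/V)
(R + (-45 - 1*(-12))/Z(6, E))² = (-157 + (-45 - 1*(-12))/(3/2 + 6/(-7)))² = (-157 + (-45 + 12)/(3/2 + 6*(-⅐)))² = (-157 - 33/(3/2 - 6/7))² = (-157 - 33/9/14)² = (-157 - 33*14/9)² = (-157 - 154/3)² = (-625/3)² = 390625/9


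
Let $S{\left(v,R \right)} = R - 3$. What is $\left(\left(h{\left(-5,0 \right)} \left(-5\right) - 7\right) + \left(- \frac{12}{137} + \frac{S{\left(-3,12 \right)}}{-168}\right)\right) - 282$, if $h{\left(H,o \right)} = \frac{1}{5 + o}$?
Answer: $- \frac{2225963}{7672} \approx -290.14$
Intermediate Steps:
$S{\left(v,R \right)} = -3 + R$
$\left(\left(h{\left(-5,0 \right)} \left(-5\right) - 7\right) + \left(- \frac{12}{137} + \frac{S{\left(-3,12 \right)}}{-168}\right)\right) - 282 = \left(\left(\frac{1}{5 + 0} \left(-5\right) - 7\right) - \left(\frac{12}{137} - \frac{-3 + 12}{-168}\right)\right) - 282 = \left(\left(\frac{1}{5} \left(-5\right) - 7\right) + \left(\left(-12\right) \frac{1}{137} + 9 \left(- \frac{1}{168}\right)\right)\right) - 282 = \left(\left(\frac{1}{5} \left(-5\right) - 7\right) - \frac{1083}{7672}\right) - 282 = \left(\left(-1 - 7\right) - \frac{1083}{7672}\right) - 282 = \left(-8 - \frac{1083}{7672}\right) - 282 = - \frac{62459}{7672} - 282 = - \frac{2225963}{7672}$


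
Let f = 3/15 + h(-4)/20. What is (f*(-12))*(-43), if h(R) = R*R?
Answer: 516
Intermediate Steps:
h(R) = R**2
f = 1 (f = 3/15 + (-4)**2/20 = 3*(1/15) + 16*(1/20) = 1/5 + 4/5 = 1)
(f*(-12))*(-43) = (1*(-12))*(-43) = -12*(-43) = 516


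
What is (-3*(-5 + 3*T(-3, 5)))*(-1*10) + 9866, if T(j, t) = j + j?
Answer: 9176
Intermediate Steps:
T(j, t) = 2*j
(-3*(-5 + 3*T(-3, 5)))*(-1*10) + 9866 = (-3*(-5 + 3*(2*(-3))))*(-1*10) + 9866 = -3*(-5 + 3*(-6))*(-10) + 9866 = -3*(-5 - 18)*(-10) + 9866 = -3*(-23)*(-10) + 9866 = 69*(-10) + 9866 = -690 + 9866 = 9176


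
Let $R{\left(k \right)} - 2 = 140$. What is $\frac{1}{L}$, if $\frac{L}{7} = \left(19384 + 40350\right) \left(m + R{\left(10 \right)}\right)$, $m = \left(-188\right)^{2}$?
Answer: $\frac{1}{14838045068} \approx 6.7394 \cdot 10^{-11}$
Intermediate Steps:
$R{\left(k \right)} = 142$ ($R{\left(k \right)} = 2 + 140 = 142$)
$m = 35344$
$L = 14838045068$ ($L = 7 \left(19384 + 40350\right) \left(35344 + 142\right) = 7 \cdot 59734 \cdot 35486 = 7 \cdot 2119720724 = 14838045068$)
$\frac{1}{L} = \frac{1}{14838045068}$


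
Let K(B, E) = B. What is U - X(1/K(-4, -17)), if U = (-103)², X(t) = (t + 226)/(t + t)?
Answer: 22121/2 ≈ 11061.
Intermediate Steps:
X(t) = (226 + t)/(2*t) (X(t) = (226 + t)/((2*t)) = (226 + t)*(1/(2*t)) = (226 + t)/(2*t))
U = 10609
U - X(1/K(-4, -17)) = 10609 - (226 + 1/(-4))/(2*(1/(-4))) = 10609 - (226 - ¼)/(2*(-¼)) = 10609 - (-4)*903/(2*4) = 10609 - 1*(-903/2) = 10609 + 903/2 = 22121/2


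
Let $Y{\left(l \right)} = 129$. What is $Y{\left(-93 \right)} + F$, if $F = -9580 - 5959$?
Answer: $-15410$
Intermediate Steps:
$F = -15539$ ($F = -9580 - 5959 = -15539$)
$Y{\left(-93 \right)} + F = 129 - 15539 = -15410$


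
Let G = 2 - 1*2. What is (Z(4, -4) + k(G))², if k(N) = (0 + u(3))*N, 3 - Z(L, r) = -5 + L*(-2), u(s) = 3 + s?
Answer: 256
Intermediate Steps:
G = 0 (G = 2 - 2 = 0)
Z(L, r) = 8 + 2*L (Z(L, r) = 3 - (-5 + L*(-2)) = 3 - (-5 - 2*L) = 3 + (5 + 2*L) = 8 + 2*L)
k(N) = 6*N (k(N) = (0 + (3 + 3))*N = (0 + 6)*N = 6*N)
(Z(4, -4) + k(G))² = ((8 + 2*4) + 6*0)² = ((8 + 8) + 0)² = (16 + 0)² = 16² = 256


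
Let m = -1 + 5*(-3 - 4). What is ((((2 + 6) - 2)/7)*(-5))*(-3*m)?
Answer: -3240/7 ≈ -462.86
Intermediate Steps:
m = -36 (m = -1 + 5*(-7) = -1 - 35 = -36)
((((2 + 6) - 2)/7)*(-5))*(-3*m) = ((((2 + 6) - 2)/7)*(-5))*(-3*(-36)) = (((8 - 2)*(⅐))*(-5))*108 = ((6*(⅐))*(-5))*108 = ((6/7)*(-5))*108 = -30/7*108 = -3240/7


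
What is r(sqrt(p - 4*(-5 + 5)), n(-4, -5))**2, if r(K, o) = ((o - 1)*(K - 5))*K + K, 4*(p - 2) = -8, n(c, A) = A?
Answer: 0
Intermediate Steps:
p = 0 (p = 2 + (1/4)*(-8) = 2 - 2 = 0)
r(K, o) = K + K*(-1 + o)*(-5 + K) (r(K, o) = ((-1 + o)*(-5 + K))*K + K = K*(-1 + o)*(-5 + K) + K = K + K*(-1 + o)*(-5 + K))
r(sqrt(p - 4*(-5 + 5)), n(-4, -5))**2 = (sqrt(0 - 4*(-5 + 5))*(6 - sqrt(0 - 4*(-5 + 5)) - 5*(-5) + sqrt(0 - 4*(-5 + 5))*(-5)))**2 = (sqrt(0 - 4*0)*(6 - sqrt(0 - 4*0) + 25 + sqrt(0 - 4*0)*(-5)))**2 = (sqrt(0 + 0)*(6 - sqrt(0 + 0) + 25 + sqrt(0 + 0)*(-5)))**2 = (sqrt(0)*(6 - sqrt(0) + 25 + sqrt(0)*(-5)))**2 = (0*(6 - 1*0 + 25 + 0*(-5)))**2 = (0*(6 + 0 + 25 + 0))**2 = (0*31)**2 = 0**2 = 0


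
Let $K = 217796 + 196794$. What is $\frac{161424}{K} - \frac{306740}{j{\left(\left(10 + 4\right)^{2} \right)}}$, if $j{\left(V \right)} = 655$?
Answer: $- \frac{12706560388}{27155645} \approx -467.92$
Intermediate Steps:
$K = 414590$
$\frac{161424}{K} - \frac{306740}{j{\left(\left(10 + 4\right)^{2} \right)}} = \frac{161424}{414590} - \frac{306740}{655} = 161424 \cdot \frac{1}{414590} - \frac{61348}{131} = \frac{80712}{207295} - \frac{61348}{131} = - \frac{12706560388}{27155645}$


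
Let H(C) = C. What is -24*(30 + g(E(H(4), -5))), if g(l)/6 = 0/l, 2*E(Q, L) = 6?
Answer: -720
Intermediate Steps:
E(Q, L) = 3 (E(Q, L) = (1/2)*6 = 3)
g(l) = 0 (g(l) = 6*(0/l) = 6*0 = 0)
-24*(30 + g(E(H(4), -5))) = -24*(30 + 0) = -24*30 = -720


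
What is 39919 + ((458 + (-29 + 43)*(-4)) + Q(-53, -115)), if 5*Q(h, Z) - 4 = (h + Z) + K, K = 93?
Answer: 201534/5 ≈ 40307.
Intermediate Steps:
Q(h, Z) = 97/5 + Z/5 + h/5 (Q(h, Z) = ⅘ + ((h + Z) + 93)/5 = ⅘ + ((Z + h) + 93)/5 = ⅘ + (93 + Z + h)/5 = ⅘ + (93/5 + Z/5 + h/5) = 97/5 + Z/5 + h/5)
39919 + ((458 + (-29 + 43)*(-4)) + Q(-53, -115)) = 39919 + ((458 + (-29 + 43)*(-4)) + (97/5 + (⅕)*(-115) + (⅕)*(-53))) = 39919 + ((458 + 14*(-4)) + (97/5 - 23 - 53/5)) = 39919 + ((458 - 56) - 71/5) = 39919 + (402 - 71/5) = 39919 + 1939/5 = 201534/5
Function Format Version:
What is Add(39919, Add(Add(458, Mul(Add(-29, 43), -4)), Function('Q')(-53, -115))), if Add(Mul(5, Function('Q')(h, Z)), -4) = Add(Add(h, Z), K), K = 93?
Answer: Rational(201534, 5) ≈ 40307.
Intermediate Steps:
Function('Q')(h, Z) = Add(Rational(97, 5), Mul(Rational(1, 5), Z), Mul(Rational(1, 5), h)) (Function('Q')(h, Z) = Add(Rational(4, 5), Mul(Rational(1, 5), Add(Add(h, Z), 93))) = Add(Rational(4, 5), Mul(Rational(1, 5), Add(Add(Z, h), 93))) = Add(Rational(4, 5), Mul(Rational(1, 5), Add(93, Z, h))) = Add(Rational(4, 5), Add(Rational(93, 5), Mul(Rational(1, 5), Z), Mul(Rational(1, 5), h))) = Add(Rational(97, 5), Mul(Rational(1, 5), Z), Mul(Rational(1, 5), h)))
Add(39919, Add(Add(458, Mul(Add(-29, 43), -4)), Function('Q')(-53, -115))) = Add(39919, Add(Add(458, Mul(Add(-29, 43), -4)), Add(Rational(97, 5), Mul(Rational(1, 5), -115), Mul(Rational(1, 5), -53)))) = Add(39919, Add(Add(458, Mul(14, -4)), Add(Rational(97, 5), -23, Rational(-53, 5)))) = Add(39919, Add(Add(458, -56), Rational(-71, 5))) = Add(39919, Add(402, Rational(-71, 5))) = Add(39919, Rational(1939, 5)) = Rational(201534, 5)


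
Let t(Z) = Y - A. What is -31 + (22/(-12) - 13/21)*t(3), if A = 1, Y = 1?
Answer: -31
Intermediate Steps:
t(Z) = 0 (t(Z) = 1 - 1*1 = 1 - 1 = 0)
-31 + (22/(-12) - 13/21)*t(3) = -31 + (22/(-12) - 13/21)*0 = -31 + (22*(-1/12) - 13*1/21)*0 = -31 + (-11/6 - 13/21)*0 = -31 - 103/42*0 = -31 + 0 = -31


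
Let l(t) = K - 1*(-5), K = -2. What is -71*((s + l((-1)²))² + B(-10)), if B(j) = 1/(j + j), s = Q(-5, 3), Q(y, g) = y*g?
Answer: -204409/20 ≈ -10220.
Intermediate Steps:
Q(y, g) = g*y
s = -15 (s = 3*(-5) = -15)
B(j) = 1/(2*j)
l(t) = 3 (l(t) = -2 - 1*(-5) = -2 + 5 = 3)
-71*((s + l((-1)²))² + B(-10)) = -71*((-15 + 3)² + (½)/(-10)) = -71*((-12)² + (½)*(-⅒)) = -71*(144 - 1/20) = -71*2879/20 = -204409/20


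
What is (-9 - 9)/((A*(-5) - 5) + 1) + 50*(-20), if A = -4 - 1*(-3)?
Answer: -1018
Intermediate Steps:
A = -1 (A = -4 + 3 = -1)
(-9 - 9)/((A*(-5) - 5) + 1) + 50*(-20) = (-9 - 9)/((-1*(-5) - 5) + 1) + 50*(-20) = -18/((5 - 5) + 1) - 1000 = -18/(0 + 1) - 1000 = -18/1 - 1000 = -18*1 - 1000 = -18 - 1000 = -1018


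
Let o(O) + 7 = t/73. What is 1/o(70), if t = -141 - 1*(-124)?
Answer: -73/528 ≈ -0.13826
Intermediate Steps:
t = -17 (t = -141 + 124 = -17)
o(O) = -528/73 (o(O) = -7 - 17/73 = -528/73)
1/o(70) = 1/(-528/73) = -73/528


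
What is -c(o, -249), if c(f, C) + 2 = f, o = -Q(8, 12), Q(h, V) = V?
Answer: 14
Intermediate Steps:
o = -12 (o = -1*12 = -12)
c(f, C) = -2 + f
-c(o, -249) = -(-2 - 12) = -1*(-14) = 14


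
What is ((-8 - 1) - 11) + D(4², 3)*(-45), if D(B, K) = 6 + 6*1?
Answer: -560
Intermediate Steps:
D(B, K) = 12 (D(B, K) = 6 + 6 = 12)
((-8 - 1) - 11) + D(4², 3)*(-45) = ((-8 - 1) - 11) + 12*(-45) = (-9 - 11) - 540 = -20 - 540 = -560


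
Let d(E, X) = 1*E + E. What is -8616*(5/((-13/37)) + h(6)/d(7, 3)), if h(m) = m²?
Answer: 9141576/91 ≈ 1.0046e+5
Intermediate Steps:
d(E, X) = 2*E (d(E, X) = E + E = 2*E)
-8616*(5/((-13/37)) + h(6)/d(7, 3)) = -8616*(5/((-13/37)) + 6²/((2*7))) = -8616*(5/((-13*1/37)) + 36/14) = -8616*(5/(-13/37) + 36*(1/14)) = -8616*(5*(-37/13) + 18/7) = -8616*(-185/13 + 18/7) = -8616*(-1061/91) = 9141576/91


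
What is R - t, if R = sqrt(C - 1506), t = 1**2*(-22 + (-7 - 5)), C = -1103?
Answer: 34 + I*sqrt(2609) ≈ 34.0 + 51.078*I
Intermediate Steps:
t = -34 (t = 1*(-22 - 12) = 1*(-34) = -34)
R = I*sqrt(2609) (R = sqrt(-1103 - 1506) = sqrt(-2609) = I*sqrt(2609) ≈ 51.078*I)
R - t = I*sqrt(2609) - 1*(-34) = I*sqrt(2609) + 34 = 34 + I*sqrt(2609)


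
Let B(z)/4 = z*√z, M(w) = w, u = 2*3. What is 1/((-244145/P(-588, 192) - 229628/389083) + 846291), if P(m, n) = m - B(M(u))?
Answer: 8774871696917852989548/7429769970376825877799266045 + 177408156701495544*√6/7429769970376825877799266045 ≈ 1.1811e-6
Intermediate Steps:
u = 6
B(z) = 4*z^(3/2) (B(z) = 4*(z*√z) = 4*z^(3/2))
P(m, n) = m - 24*√6 (P(m, n) = m - 4*6^(3/2) = m - 4*6*√6 = m - 24*√6)
1/((-244145/P(-588, 192) - 229628/389083) + 846291) = 1/((-244145/(-588 - 24*√6) - 229628/389083) + 846291) = 1/((-229628/389083 - 244145/(-588 - 24*√6)) + 846291) = 1/(329277211525/389083 - 244145/(-588 - 24*√6))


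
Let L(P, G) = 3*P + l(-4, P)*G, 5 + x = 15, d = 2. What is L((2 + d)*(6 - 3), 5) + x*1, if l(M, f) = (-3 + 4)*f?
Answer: 106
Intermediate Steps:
l(M, f) = f (l(M, f) = 1*f = f)
x = 10 (x = -5 + 15 = 10)
L(P, G) = 3*P + G*P (L(P, G) = 3*P + P*G = 3*P + G*P)
L((2 + d)*(6 - 3), 5) + x*1 = ((2 + 2)*(6 - 3))*(3 + 5) + 10*1 = (4*3)*8 + 10 = 12*8 + 10 = 96 + 10 = 106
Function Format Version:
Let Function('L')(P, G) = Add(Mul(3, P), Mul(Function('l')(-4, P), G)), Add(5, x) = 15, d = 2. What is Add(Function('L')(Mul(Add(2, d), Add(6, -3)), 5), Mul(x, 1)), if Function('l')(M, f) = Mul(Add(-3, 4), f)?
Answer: 106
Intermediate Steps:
Function('l')(M, f) = f (Function('l')(M, f) = Mul(1, f) = f)
x = 10 (x = Add(-5, 15) = 10)
Function('L')(P, G) = Add(Mul(3, P), Mul(G, P)) (Function('L')(P, G) = Add(Mul(3, P), Mul(P, G)) = Add(Mul(3, P), Mul(G, P)))
Add(Function('L')(Mul(Add(2, d), Add(6, -3)), 5), Mul(x, 1)) = Add(Mul(Mul(Add(2, 2), Add(6, -3)), Add(3, 5)), Mul(10, 1)) = Add(Mul(Mul(4, 3), 8), 10) = Add(Mul(12, 8), 10) = Add(96, 10) = 106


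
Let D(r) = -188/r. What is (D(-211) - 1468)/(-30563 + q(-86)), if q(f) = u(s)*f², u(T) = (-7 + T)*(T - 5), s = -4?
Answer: -309560/148046251 ≈ -0.0020910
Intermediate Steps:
u(T) = (-7 + T)*(-5 + T)
q(f) = 99*f² (q(f) = (35 + (-4)² - 12*(-4))*f² = (35 + 16 + 48)*f² = 99*f²)
(D(-211) - 1468)/(-30563 + q(-86)) = (-188/(-211) - 1468)/(-30563 + 99*(-86)²) = (-188*(-1/211) - 1468)/(-30563 + 99*7396) = (188/211 - 1468)/(-30563 + 732204) = -309560/211/701641 = -309560/211*1/701641 = -309560/148046251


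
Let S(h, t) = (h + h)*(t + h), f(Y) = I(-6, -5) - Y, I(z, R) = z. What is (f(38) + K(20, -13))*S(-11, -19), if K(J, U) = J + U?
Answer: -24420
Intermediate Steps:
f(Y) = -6 - Y
S(h, t) = 2*h*(h + t) (S(h, t) = (2*h)*(h + t) = 2*h*(h + t))
(f(38) + K(20, -13))*S(-11, -19) = ((-6 - 1*38) + (20 - 13))*(2*(-11)*(-11 - 19)) = ((-6 - 38) + 7)*(2*(-11)*(-30)) = (-44 + 7)*660 = -37*660 = -24420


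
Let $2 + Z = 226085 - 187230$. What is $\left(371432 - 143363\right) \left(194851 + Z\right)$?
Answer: $53300637576$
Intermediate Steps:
$Z = 38853$ ($Z = -2 + \left(226085 - 187230\right) = -2 + 38855 = 38853$)
$\left(371432 - 143363\right) \left(194851 + Z\right) = \left(371432 - 143363\right) \left(194851 + 38853\right) = 228069 \cdot 233704 = 53300637576$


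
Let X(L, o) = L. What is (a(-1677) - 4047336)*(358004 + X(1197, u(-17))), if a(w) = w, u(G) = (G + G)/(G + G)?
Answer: -1454409518613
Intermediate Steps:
u(G) = 1 (u(G) = (2*G)/((2*G)) = (2*G)*(1/(2*G)) = 1)
(a(-1677) - 4047336)*(358004 + X(1197, u(-17))) = (-1677 - 4047336)*(358004 + 1197) = -4049013*359201 = -1454409518613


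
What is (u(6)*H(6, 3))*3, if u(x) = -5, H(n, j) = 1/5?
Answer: -3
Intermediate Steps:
H(n, j) = ⅕
(u(6)*H(6, 3))*3 = -5*⅕*3 = -1*3 = -3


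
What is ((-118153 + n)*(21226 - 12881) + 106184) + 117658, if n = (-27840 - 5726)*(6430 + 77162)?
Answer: -23415796268783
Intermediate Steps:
n = -2805849072 (n = -33566*83592 = -2805849072)
((-118153 + n)*(21226 - 12881) + 106184) + 117658 = ((-118153 - 2805849072)*(21226 - 12881) + 106184) + 117658 = (-2805967225*8345 + 106184) + 117658 = (-23415796492625 + 106184) + 117658 = -23415796386441 + 117658 = -23415796268783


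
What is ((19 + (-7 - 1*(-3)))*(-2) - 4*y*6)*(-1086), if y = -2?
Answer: -19548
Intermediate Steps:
((19 + (-7 - 1*(-3)))*(-2) - 4*y*6)*(-1086) = ((19 + (-7 - 1*(-3)))*(-2) - 4*(-2)*6)*(-1086) = ((19 + (-7 + 3))*(-2) + 8*6)*(-1086) = ((19 - 4)*(-2) + 48)*(-1086) = (15*(-2) + 48)*(-1086) = (-30 + 48)*(-1086) = 18*(-1086) = -19548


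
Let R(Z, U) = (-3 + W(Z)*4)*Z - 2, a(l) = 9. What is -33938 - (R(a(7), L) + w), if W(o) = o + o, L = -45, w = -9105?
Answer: -25452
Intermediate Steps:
W(o) = 2*o
R(Z, U) = -2 + Z*(-3 + 8*Z) (R(Z, U) = (-3 + (2*Z)*4)*Z - 2 = (-3 + 8*Z)*Z - 2 = Z*(-3 + 8*Z) - 2 = -2 + Z*(-3 + 8*Z))
-33938 - (R(a(7), L) + w) = -33938 - ((-2 - 3*9 + 8*9²) - 9105) = -33938 - ((-2 - 27 + 8*81) - 9105) = -33938 - ((-2 - 27 + 648) - 9105) = -33938 - (619 - 9105) = -33938 - 1*(-8486) = -33938 + 8486 = -25452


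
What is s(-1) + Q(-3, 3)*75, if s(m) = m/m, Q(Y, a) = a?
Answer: 226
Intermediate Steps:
s(m) = 1
s(-1) + Q(-3, 3)*75 = 1 + 3*75 = 1 + 225 = 226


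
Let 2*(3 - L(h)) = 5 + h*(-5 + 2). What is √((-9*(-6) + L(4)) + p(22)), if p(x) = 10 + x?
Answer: √370/2 ≈ 9.6177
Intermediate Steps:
L(h) = ½ + 3*h/2 (L(h) = 3 - (5 + h*(-5 + 2))/2 = 3 - (5 + h*(-3))/2 = 3 - (5 - 3*h)/2 = 3 + (-5/2 + 3*h/2) = ½ + 3*h/2)
√((-9*(-6) + L(4)) + p(22)) = √((-9*(-6) + (½ + (3/2)*4)) + (10 + 22)) = √((54 + (½ + 6)) + 32) = √((54 + 13/2) + 32) = √(121/2 + 32) = √(185/2) = √370/2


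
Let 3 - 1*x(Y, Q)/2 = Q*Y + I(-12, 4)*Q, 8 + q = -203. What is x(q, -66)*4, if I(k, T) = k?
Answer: -117720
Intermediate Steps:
q = -211 (q = -8 - 203 = -211)
x(Y, Q) = 6 + 24*Q - 2*Q*Y (x(Y, Q) = 6 - 2*(Q*Y - 12*Q) = 6 - 2*(-12*Q + Q*Y) = 6 + (24*Q - 2*Q*Y) = 6 + 24*Q - 2*Q*Y)
x(q, -66)*4 = (6 + 24*(-66) - 2*(-66)*(-211))*4 = (6 - 1584 - 27852)*4 = -29430*4 = -117720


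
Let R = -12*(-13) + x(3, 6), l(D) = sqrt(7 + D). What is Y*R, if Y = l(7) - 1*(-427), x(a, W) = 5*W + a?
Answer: 80703 + 189*sqrt(14) ≈ 81410.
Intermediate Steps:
x(a, W) = a + 5*W
Y = 427 + sqrt(14) (Y = sqrt(7 + 7) - 1*(-427) = sqrt(14) + 427 = 427 + sqrt(14) ≈ 430.74)
R = 189 (R = -12*(-13) + (3 + 5*6) = 156 + (3 + 30) = 156 + 33 = 189)
Y*R = (427 + sqrt(14))*189 = 80703 + 189*sqrt(14)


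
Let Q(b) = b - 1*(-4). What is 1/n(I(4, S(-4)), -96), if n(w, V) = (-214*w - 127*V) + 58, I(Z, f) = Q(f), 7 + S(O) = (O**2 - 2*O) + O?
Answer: 1/8612 ≈ 0.00011612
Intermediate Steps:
S(O) = -7 + O**2 - O (S(O) = -7 + ((O**2 - 2*O) + O) = -7 + (O**2 - O) = -7 + O**2 - O)
Q(b) = 4 + b (Q(b) = b + 4 = 4 + b)
I(Z, f) = 4 + f
n(w, V) = 58 - 214*w - 127*V
1/n(I(4, S(-4)), -96) = 1/(58 - 214*(4 + (-7 + (-4)**2 - 1*(-4))) - 127*(-96)) = 1/(58 - 214*(4 + (-7 + 16 + 4)) + 12192) = 1/(58 - 214*(4 + 13) + 12192) = 1/(58 - 214*17 + 12192) = 1/(58 - 3638 + 12192) = 1/8612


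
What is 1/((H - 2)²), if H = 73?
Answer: 1/5041 ≈ 0.00019837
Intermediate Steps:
1/((H - 2)²) = 1/((73 - 2)²) = 1/(71²) = 1/5041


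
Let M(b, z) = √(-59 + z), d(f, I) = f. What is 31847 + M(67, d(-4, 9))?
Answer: 31847 + 3*I*√7 ≈ 31847.0 + 7.9373*I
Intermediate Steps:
31847 + M(67, d(-4, 9)) = 31847 + √(-59 - 4) = 31847 + √(-63) = 31847 + 3*I*√7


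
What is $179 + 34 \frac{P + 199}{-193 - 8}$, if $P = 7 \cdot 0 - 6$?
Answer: $\frac{29417}{201} \approx 146.35$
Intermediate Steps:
$P = -6$ ($P = 0 - 6 = -6$)
$179 + 34 \frac{P + 199}{-193 - 8} = 179 + 34 \frac{-6 + 199}{-193 - 8} = 179 + 34 \frac{193}{-201} = 179 + 34 \cdot 193 \left(- \frac{1}{201}\right) = 179 + 34 \left(- \frac{193}{201}\right) = 179 - \frac{6562}{201} = \frac{29417}{201}$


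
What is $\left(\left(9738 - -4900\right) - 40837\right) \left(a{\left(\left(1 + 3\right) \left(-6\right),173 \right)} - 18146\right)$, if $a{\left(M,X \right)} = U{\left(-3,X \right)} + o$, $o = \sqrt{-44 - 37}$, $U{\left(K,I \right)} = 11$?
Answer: $475118865 - 235791 i \approx 4.7512 \cdot 10^{8} - 2.3579 \cdot 10^{5} i$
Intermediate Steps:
$o = 9 i$ ($o = \sqrt{-81} = 9 i \approx 9.0 i$)
$a{\left(M,X \right)} = 11 + 9 i$
$\left(\left(9738 - -4900\right) - 40837\right) \left(a{\left(\left(1 + 3\right) \left(-6\right),173 \right)} - 18146\right) = \left(\left(9738 - -4900\right) - 40837\right) \left(\left(11 + 9 i\right) - 18146\right) = \left(\left(9738 + 4900\right) - 40837\right) \left(-18135 + 9 i\right) = \left(14638 - 40837\right) \left(-18135 + 9 i\right) = - 26199 \left(-18135 + 9 i\right) = 475118865 - 235791 i$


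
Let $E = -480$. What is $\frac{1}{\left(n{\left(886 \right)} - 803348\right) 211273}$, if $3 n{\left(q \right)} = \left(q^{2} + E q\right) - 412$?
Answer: $- \frac{1}{144421997340} \approx -6.9242 \cdot 10^{-12}$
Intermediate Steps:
$n{\left(q \right)} = - \frac{412}{3} - 160 q + \frac{q^{2}}{3}$ ($n{\left(q \right)} = \frac{\left(q^{2} - 480 q\right) - 412}{3} = \frac{-412 + q^{2} - 480 q}{3} = - \frac{412}{3} - 160 q + \frac{q^{2}}{3}$)
$\frac{1}{\left(n{\left(886 \right)} - 803348\right) 211273} = \frac{1}{\left(\left(- \frac{412}{3} - 141760 + \frac{886^{2}}{3}\right) - 803348\right) 211273} = \frac{1}{\left(- \frac{412}{3} - 141760 + \frac{1}{3} \cdot 784996\right) - 803348} \cdot \frac{1}{211273} = \frac{1}{\left(- \frac{412}{3} - 141760 + \frac{784996}{3}\right) - 803348} \cdot \frac{1}{211273} = \frac{1}{119768 - 803348} \cdot \frac{1}{211273} = \frac{1}{-683580} \cdot \frac{1}{211273} = \left(- \frac{1}{683580}\right) \frac{1}{211273} = - \frac{1}{144421997340}$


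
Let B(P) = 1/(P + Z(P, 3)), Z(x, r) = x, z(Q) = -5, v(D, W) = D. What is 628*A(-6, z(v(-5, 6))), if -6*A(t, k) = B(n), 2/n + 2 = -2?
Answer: 314/3 ≈ 104.67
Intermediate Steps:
n = -1/2 (n = 2/(-2 - 2) = 2/(-4) = 2*(-1/4) = -1/2 ≈ -0.50000)
B(P) = 1/(2*P) (B(P) = 1/(P + P) = 1/(2*P))
A(t, k) = 1/6 (A(t, k) = -1/(12*(-1/2)) = -(-2)/12 = -1/6*(-1) = 1/6)
628*A(-6, z(v(-5, 6))) = 628*(1/6) = 314/3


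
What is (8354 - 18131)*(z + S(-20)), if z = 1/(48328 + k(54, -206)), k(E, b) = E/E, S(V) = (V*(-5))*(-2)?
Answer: 94502516823/48329 ≈ 1.9554e+6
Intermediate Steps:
S(V) = 10*V (S(V) = -5*V*(-2) = 10*V)
k(E, b) = 1
z = 1/48329 (z = 1/(48328 + 1) = 1/48329 ≈ 2.0692e-5)
(8354 - 18131)*(z + S(-20)) = (8354 - 18131)*(1/48329 + 10*(-20)) = -9777*(1/48329 - 200) = -9777*(-9665799/48329) = 94502516823/48329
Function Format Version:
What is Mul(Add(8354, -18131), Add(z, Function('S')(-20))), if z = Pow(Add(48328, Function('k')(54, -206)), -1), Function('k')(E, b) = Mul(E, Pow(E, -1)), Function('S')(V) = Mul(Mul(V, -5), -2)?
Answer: Rational(94502516823, 48329) ≈ 1.9554e+6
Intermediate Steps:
Function('S')(V) = Mul(10, V) (Function('S')(V) = Mul(Mul(-5, V), -2) = Mul(10, V))
Function('k')(E, b) = 1
z = Rational(1, 48329) (z = Pow(Add(48328, 1), -1) = Pow(48329, -1) = Rational(1, 48329) ≈ 2.0692e-5)
Mul(Add(8354, -18131), Add(z, Function('S')(-20))) = Mul(Add(8354, -18131), Add(Rational(1, 48329), Mul(10, -20))) = Mul(-9777, Add(Rational(1, 48329), -200)) = Mul(-9777, Rational(-9665799, 48329)) = Rational(94502516823, 48329)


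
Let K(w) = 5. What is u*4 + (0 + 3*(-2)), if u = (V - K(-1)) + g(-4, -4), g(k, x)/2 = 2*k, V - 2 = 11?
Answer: -38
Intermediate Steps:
V = 13 (V = 2 + 11 = 13)
g(k, x) = 4*k (g(k, x) = 2*(2*k) = 4*k)
u = -8 (u = (13 - 1*5) + 4*(-4) = (13 - 5) - 16 = 8 - 16 = -8)
u*4 + (0 + 3*(-2)) = -8*4 + (0 + 3*(-2)) = -32 + (0 - 6) = -32 - 6 = -38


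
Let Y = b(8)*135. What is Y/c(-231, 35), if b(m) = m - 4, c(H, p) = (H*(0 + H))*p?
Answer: 12/41503 ≈ 0.00028914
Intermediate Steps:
c(H, p) = p*H² (c(H, p) = (H*H)*p = H²*p = p*H²)
b(m) = -4 + m
Y = 540 (Y = (-4 + 8)*135 = 4*135 = 540)
Y/c(-231, 35) = 540/((35*(-231)²)) = 540/((35*53361)) = 540/1867635 = 540*(1/1867635) = 12/41503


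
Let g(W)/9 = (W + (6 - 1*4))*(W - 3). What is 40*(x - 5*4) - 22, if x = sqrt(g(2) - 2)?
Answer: -822 + 40*I*sqrt(38) ≈ -822.0 + 246.58*I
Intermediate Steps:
g(W) = 9*(-3 + W)*(2 + W) (g(W) = 9*((W + (6 - 1*4))*(W - 3)) = 9*((W + (6 - 4))*(-3 + W)) = 9*((W + 2)*(-3 + W)) = 9*((2 + W)*(-3 + W)) = 9*((-3 + W)*(2 + W)) = 9*(-3 + W)*(2 + W))
x = I*sqrt(38) (x = sqrt((-54 - 9*2 + 9*2**2) - 2) = sqrt((-54 - 18 + 9*4) - 2) = sqrt((-54 - 18 + 36) - 2) = sqrt(-36 - 2) = sqrt(-38) = I*sqrt(38) ≈ 6.1644*I)
40*(x - 5*4) - 22 = 40*(I*sqrt(38) - 5*4) - 22 = 40*(I*sqrt(38) - 20) - 22 = 40*(-20 + I*sqrt(38)) - 22 = (-800 + 40*I*sqrt(38)) - 22 = -822 + 40*I*sqrt(38)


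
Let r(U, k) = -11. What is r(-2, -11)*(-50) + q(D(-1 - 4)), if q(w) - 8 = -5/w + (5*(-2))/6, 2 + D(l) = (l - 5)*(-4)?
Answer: 63407/114 ≈ 556.20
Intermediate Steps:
D(l) = 18 - 4*l (D(l) = -2 + (l - 5)*(-4) = -2 + (-5 + l)*(-4) = -2 + (20 - 4*l) = 18 - 4*l)
q(w) = 19/3 - 5/w (q(w) = 8 + (-5/w + (5*(-2))/6) = 8 + (-5/w - 10*1/6) = 8 + (-5/w - 5/3) = 8 + (-5/3 - 5/w) = 19/3 - 5/w)
r(-2, -11)*(-50) + q(D(-1 - 4)) = -11*(-50) + (19/3 - 5/(18 - 4*(-1 - 4))) = 550 + (19/3 - 5/(18 - 4*(-5))) = 550 + (19/3 - 5/(18 + 20)) = 550 + (19/3 - 5/38) = 550 + 707/114 = 63407/114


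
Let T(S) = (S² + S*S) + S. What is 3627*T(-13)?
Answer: 1178775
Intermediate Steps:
T(S) = S + 2*S² (T(S) = (S² + S²) + S = 2*S² + S = S + 2*S²)
3627*T(-13) = 3627*(-13*(1 + 2*(-13))) = 3627*(-13*(1 - 26)) = 3627*(-13*(-25)) = 3627*325 = 1178775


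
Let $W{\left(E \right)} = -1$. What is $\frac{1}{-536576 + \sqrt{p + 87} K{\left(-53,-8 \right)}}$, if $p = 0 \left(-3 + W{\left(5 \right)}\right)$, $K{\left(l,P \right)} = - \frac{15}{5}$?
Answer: $- \frac{536576}{287913802993} + \frac{3 \sqrt{87}}{287913802993} \approx -1.8636 \cdot 10^{-6}$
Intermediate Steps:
$K{\left(l,P \right)} = -3$ ($K{\left(l,P \right)} = \left(-15\right) \frac{1}{5} = -3$)
$p = 0$ ($p = 0 \left(-3 - 1\right) = 0 \left(-4\right) = 0$)
$\frac{1}{-536576 + \sqrt{p + 87} K{\left(-53,-8 \right)}} = \frac{1}{-536576 + \sqrt{0 + 87} \left(-3\right)} = \frac{1}{-536576 + \sqrt{87} \left(-3\right)} = \frac{1}{-536576 - 3 \sqrt{87}}$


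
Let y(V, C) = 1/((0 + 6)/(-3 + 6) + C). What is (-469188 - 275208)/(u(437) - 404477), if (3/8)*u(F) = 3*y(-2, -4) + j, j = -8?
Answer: 2233188/1213507 ≈ 1.8403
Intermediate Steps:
y(V, C) = 1/(2 + C) (y(V, C) = 1/(6/3 + C) = 1/(6*(1/3) + C) = 1/(2 + C))
u(F) = -76/3 (u(F) = 8*(3/(2 - 4) - 8)/3 = 8*(3/(-2) - 8)/3 = 8*(3*(-1/2) - 8)/3 = 8*(-3/2 - 8)/3 = (8/3)*(-19/2) = -76/3)
(-469188 - 275208)/(u(437) - 404477) = (-469188 - 275208)/(-76/3 - 404477) = -744396/(-1213507/3) = -744396*(-3/1213507) = 2233188/1213507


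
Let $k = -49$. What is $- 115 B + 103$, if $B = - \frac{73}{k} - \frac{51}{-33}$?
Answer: $- \frac{132623}{539} \approx -246.05$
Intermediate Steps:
$B = \frac{1636}{539}$ ($B = - \frac{73}{-49} - \frac{51}{-33} = \left(-73\right) \left(- \frac{1}{49}\right) - - \frac{17}{11} = \frac{73}{49} + \frac{17}{11} = \frac{1636}{539} \approx 3.0353$)
$- 115 B + 103 = \left(-115\right) \frac{1636}{539} + 103 = - \frac{188140}{539} + 103 = - \frac{132623}{539}$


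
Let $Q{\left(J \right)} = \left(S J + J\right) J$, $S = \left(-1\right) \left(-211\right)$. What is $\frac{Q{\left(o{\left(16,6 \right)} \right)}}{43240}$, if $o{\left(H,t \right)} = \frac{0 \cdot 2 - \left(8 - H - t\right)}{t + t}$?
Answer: $\frac{2597}{389160} \approx 0.0066734$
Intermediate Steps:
$o{\left(H,t \right)} = \frac{-8 + H + t}{2 t}$ ($o{\left(H,t \right)} = \frac{0 + \left(-8 + H + t\right)}{2 t} = \left(-8 + H + t\right) \frac{1}{2 t} = \frac{-8 + H + t}{2 t}$)
$S = 211$
$Q{\left(J \right)} = 212 J^{2}$ ($Q{\left(J \right)} = \left(211 J + J\right) J = 212 J J = 212 J^{2}$)
$\frac{Q{\left(o{\left(16,6 \right)} \right)}}{43240} = \frac{212 \left(\frac{-8 + 16 + 6}{2 \cdot 6}\right)^{2}}{43240} = 212 \left(\frac{1}{2} \cdot \frac{1}{6} \cdot 14\right)^{2} \cdot \frac{1}{43240} = 212 \left(\frac{7}{6}\right)^{2} \cdot \frac{1}{43240} = 212 \cdot \frac{49}{36} \cdot \frac{1}{43240} = \frac{2597}{9} \cdot \frac{1}{43240} = \frac{2597}{389160}$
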